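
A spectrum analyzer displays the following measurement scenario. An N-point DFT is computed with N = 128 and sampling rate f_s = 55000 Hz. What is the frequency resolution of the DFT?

DFT frequency resolution = f_s / N
= 55000 / 128 = 6875/16 Hz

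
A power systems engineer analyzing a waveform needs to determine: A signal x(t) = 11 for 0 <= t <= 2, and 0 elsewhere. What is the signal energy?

Energy = integral of |x(t)|^2 dt over the signal duration
= 11^2 * 2 = 121 * 2 = 242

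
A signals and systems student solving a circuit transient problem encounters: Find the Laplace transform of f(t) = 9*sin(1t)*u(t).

Standard pair: sin(wt)*u(t) <-> w/(s^2+w^2)
With w = 1: L{9*sin(1t)*u(t)} = 9/(s^2+1)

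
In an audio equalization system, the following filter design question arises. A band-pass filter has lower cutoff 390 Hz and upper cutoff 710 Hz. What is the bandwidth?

Bandwidth = f_high - f_low
= 710 Hz - 390 Hz = 320 Hz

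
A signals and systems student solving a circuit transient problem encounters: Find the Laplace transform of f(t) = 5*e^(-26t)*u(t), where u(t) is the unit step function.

Standard Laplace transform pair:
e^(-at)*u(t) <-> 1/(s+a)
With a = 26: L{5*e^(-26t)*u(t)} = 5/(s+26), ROC: Re(s) > -26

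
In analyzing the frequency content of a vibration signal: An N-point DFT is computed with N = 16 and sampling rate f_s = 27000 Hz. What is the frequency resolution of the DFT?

DFT frequency resolution = f_s / N
= 27000 / 16 = 3375/2 Hz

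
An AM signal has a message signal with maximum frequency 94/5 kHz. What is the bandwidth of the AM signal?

In AM (double-sideband), the bandwidth is twice the message frequency.
BW = 2 * f_m = 2 * 94/5 kHz = 188/5 kHz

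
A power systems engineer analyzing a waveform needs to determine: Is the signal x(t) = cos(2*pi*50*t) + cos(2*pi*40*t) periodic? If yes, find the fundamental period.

f1 = 50 Hz, f2 = 40 Hz
Period T1 = 1/50, T2 = 1/40
Ratio T1/T2 = 40/50, which is rational.
The signal is periodic with fundamental period T = 1/GCD(50,40) = 1/10 s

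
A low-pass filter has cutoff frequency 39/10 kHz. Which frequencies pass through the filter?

A low-pass filter passes all frequencies below the cutoff frequency 39/10 kHz and attenuates higher frequencies.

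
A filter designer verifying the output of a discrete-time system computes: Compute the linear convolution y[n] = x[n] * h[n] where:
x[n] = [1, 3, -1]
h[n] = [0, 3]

y[n] = sum_k x[k]*h[n-k]. Output length = len(x) + len(h) - 1 = 3 + 2 - 1 = 4.
y[0] = 1*0 = 0
y[1] = 3*0 + 1*3 = 3
y[2] = -1*0 + 3*3 = 9
y[3] = -1*3 = -3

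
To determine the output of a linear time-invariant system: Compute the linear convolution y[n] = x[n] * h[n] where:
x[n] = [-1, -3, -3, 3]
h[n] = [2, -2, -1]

y[n] = sum_k x[k]*h[n-k]. Output length = len(x) + len(h) - 1 = 4 + 3 - 1 = 6.
y[0] = -1*2 = -2
y[1] = -3*2 + -1*-2 = -4
y[2] = -3*2 + -3*-2 + -1*-1 = 1
y[3] = 3*2 + -3*-2 + -3*-1 = 15
y[4] = 3*-2 + -3*-1 = -3
y[5] = 3*-1 = -3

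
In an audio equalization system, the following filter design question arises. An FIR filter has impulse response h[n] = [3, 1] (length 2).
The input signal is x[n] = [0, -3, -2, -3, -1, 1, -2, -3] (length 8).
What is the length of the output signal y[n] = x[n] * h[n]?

For linear convolution, the output length is:
len(y) = len(x) + len(h) - 1 = 8 + 2 - 1 = 9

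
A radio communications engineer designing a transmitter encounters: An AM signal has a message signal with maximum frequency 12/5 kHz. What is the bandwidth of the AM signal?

In AM (double-sideband), the bandwidth is twice the message frequency.
BW = 2 * f_m = 2 * 12/5 kHz = 24/5 kHz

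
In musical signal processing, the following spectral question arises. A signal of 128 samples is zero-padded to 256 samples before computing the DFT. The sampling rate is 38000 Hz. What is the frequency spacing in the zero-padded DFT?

Original DFT: N = 128, resolution = f_s/N = 38000/128 = 2375/8 Hz
Zero-padded DFT: N = 256, resolution = f_s/N = 38000/256 = 2375/16 Hz
Zero-padding interpolates the spectrum (finer frequency grid)
but does NOT improve the true spectral resolution (ability to resolve close frequencies).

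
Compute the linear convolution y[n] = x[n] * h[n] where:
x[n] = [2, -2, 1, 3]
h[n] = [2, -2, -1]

y[n] = sum_k x[k]*h[n-k]. Output length = len(x) + len(h) - 1 = 4 + 3 - 1 = 6.
y[0] = 2*2 = 4
y[1] = -2*2 + 2*-2 = -8
y[2] = 1*2 + -2*-2 + 2*-1 = 4
y[3] = 3*2 + 1*-2 + -2*-1 = 6
y[4] = 3*-2 + 1*-1 = -7
y[5] = 3*-1 = -3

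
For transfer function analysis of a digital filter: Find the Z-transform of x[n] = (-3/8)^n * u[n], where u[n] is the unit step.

The Z-transform of a^n * u[n] is z/(z-a) for |z| > |a|.
Here a = -3/8, so X(z) = z/(z - (-3/8)) = 8z/(8z + 3)
ROC: |z| > 3/8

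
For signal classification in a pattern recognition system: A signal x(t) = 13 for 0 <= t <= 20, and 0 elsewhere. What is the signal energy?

Energy = integral of |x(t)|^2 dt over the signal duration
= 13^2 * 20 = 169 * 20 = 3380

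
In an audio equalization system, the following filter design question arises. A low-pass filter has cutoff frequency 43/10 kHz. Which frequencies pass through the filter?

A low-pass filter passes all frequencies below the cutoff frequency 43/10 kHz and attenuates higher frequencies.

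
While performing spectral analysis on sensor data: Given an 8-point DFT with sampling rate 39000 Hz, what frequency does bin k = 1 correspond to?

The frequency of DFT bin k is: f_k = k * f_s / N
f_1 = 1 * 39000 / 8 = 4875 Hz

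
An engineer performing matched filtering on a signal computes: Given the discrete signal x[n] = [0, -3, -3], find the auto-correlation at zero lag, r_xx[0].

The auto-correlation at zero lag r_xx[0] equals the signal energy.
r_xx[0] = sum of x[n]^2 = 0^2 + (-3)^2 + (-3)^2
= 0 + 9 + 9 = 18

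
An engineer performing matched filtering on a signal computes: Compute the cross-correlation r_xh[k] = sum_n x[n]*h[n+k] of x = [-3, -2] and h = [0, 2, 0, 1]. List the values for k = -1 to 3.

Both sequences indexed from 0 and zero outside their support.
Lags with overlap: k = -1 to 3.
  r_xh[-1] = x[1]*h[0] = 0
  r_xh[0] = x[0]*h[0] + x[1]*h[1] = -4
  r_xh[1] = x[0]*h[1] + x[1]*h[2] = -6
  r_xh[2] = x[0]*h[2] + x[1]*h[3] = -2
  r_xh[3] = x[0]*h[3] = -3
r_xh = [0, -4, -6, -2, -3] (for k = -1, ..., 3)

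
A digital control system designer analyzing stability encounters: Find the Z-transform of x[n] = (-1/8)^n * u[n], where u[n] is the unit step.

The Z-transform of a^n * u[n] is z/(z-a) for |z| > |a|.
Here a = -1/8, so X(z) = z/(z - (-1/8)) = 8z/(8z + 1)
ROC: |z| > 1/8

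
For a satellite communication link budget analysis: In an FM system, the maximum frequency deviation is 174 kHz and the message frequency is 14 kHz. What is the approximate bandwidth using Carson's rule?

Carson's rule: BW = 2*(delta_f + f_m)
= 2*(174 + 14) kHz = 376 kHz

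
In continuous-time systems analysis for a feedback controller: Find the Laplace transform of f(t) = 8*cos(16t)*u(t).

Standard pair: cos(wt)*u(t) <-> s/(s^2+w^2)
With w = 16: L{8*cos(16t)*u(t)} = 8s/(s^2+256)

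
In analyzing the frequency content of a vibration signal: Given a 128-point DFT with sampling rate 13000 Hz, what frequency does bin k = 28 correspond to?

The frequency of DFT bin k is: f_k = k * f_s / N
f_28 = 28 * 13000 / 128 = 11375/4 Hz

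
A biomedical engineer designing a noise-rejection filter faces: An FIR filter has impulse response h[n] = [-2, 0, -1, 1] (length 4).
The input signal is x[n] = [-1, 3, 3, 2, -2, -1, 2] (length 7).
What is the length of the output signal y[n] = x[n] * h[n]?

For linear convolution, the output length is:
len(y) = len(x) + len(h) - 1 = 7 + 4 - 1 = 10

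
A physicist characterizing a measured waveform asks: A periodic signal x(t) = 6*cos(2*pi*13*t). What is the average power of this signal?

Average power of A*cos(wt) is A^2/2.
P = 6^2 / 2 = 36/2 = 18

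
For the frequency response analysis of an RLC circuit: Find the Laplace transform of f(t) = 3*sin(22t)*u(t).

Standard pair: sin(wt)*u(t) <-> w/(s^2+w^2)
With w = 22: L{3*sin(22t)*u(t)} = 66/(s^2+484)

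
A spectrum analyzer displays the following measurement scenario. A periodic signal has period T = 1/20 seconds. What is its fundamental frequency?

The fundamental frequency is the reciprocal of the period.
f = 1/T = 1/(1/20) = 20 Hz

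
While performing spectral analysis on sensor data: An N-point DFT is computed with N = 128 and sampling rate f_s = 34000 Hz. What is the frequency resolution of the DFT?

DFT frequency resolution = f_s / N
= 34000 / 128 = 2125/8 Hz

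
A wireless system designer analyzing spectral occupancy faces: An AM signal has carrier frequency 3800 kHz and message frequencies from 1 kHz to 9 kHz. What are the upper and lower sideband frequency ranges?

Upper sideband (USB) = fc + [fm_low, fm_high] = 3800 + [1, 9] = [3801, 3809] kHz
Lower sideband (LSB) = fc - [fm_high, fm_low] = 3800 - [9, 1] = [3791, 3799] kHz
Total occupied spectrum: 3791 kHz to 3809 kHz (plus carrier at 3800 kHz)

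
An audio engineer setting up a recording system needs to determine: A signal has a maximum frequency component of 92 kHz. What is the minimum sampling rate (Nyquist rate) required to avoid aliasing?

By the Nyquist-Shannon sampling theorem,
the minimum sampling rate (Nyquist rate) must be at least 2 * f_max.
Nyquist rate = 2 * 92 kHz = 184 kHz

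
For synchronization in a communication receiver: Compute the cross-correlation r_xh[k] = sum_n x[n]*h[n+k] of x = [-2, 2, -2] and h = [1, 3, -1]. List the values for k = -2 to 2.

Both sequences indexed from 0 and zero outside their support.
Lags with overlap: k = -2 to 2.
  r_xh[-2] = x[2]*h[0] = -2
  r_xh[-1] = x[1]*h[0] + x[2]*h[1] = -4
  r_xh[0] = x[0]*h[0] + x[1]*h[1] + x[2]*h[2] = 6
  r_xh[1] = x[0]*h[1] + x[1]*h[2] = -8
  r_xh[2] = x[0]*h[2] = 2
r_xh = [-2, -4, 6, -8, 2] (for k = -2, ..., 2)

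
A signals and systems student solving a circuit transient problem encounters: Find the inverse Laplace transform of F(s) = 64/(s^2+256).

Standard pair: w/(s^2+w^2) <-> sin(wt)*u(t)
Recognize w^2 = 256, so w = 16; numerator 64 = 4*16.
f(t) = 4*sin(16t)*u(t)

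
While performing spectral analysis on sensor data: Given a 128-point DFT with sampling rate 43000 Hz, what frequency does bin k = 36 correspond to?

The frequency of DFT bin k is: f_k = k * f_s / N
f_36 = 36 * 43000 / 128 = 48375/4 Hz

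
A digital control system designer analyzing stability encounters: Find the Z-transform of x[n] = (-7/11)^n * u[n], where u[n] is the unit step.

The Z-transform of a^n * u[n] is z/(z-a) for |z| > |a|.
Here a = -7/11, so X(z) = z/(z - (-7/11)) = 11z/(11z + 7)
ROC: |z| > 7/11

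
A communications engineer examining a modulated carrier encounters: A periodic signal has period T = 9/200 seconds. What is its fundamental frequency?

The fundamental frequency is the reciprocal of the period.
f = 1/T = 1/(9/200) = 200/9 Hz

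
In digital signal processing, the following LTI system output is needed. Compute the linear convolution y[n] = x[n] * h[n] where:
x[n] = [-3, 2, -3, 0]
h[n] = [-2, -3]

y[n] = sum_k x[k]*h[n-k]. Output length = len(x) + len(h) - 1 = 4 + 2 - 1 = 5.
y[0] = -3*-2 = 6
y[1] = 2*-2 + -3*-3 = 5
y[2] = -3*-2 + 2*-3 = 0
y[3] = 0*-2 + -3*-3 = 9
y[4] = 0*-3 = 0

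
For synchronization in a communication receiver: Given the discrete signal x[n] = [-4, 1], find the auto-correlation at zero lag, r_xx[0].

The auto-correlation at zero lag r_xx[0] equals the signal energy.
r_xx[0] = sum of x[n]^2 = (-4)^2 + 1^2
= 16 + 1 = 17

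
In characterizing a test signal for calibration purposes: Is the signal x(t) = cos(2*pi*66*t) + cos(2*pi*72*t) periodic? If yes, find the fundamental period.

f1 = 66 Hz, f2 = 72 Hz
Period T1 = 1/66, T2 = 1/72
Ratio T1/T2 = 72/66, which is rational.
The signal is periodic with fundamental period T = 1/GCD(66,72) = 1/6 s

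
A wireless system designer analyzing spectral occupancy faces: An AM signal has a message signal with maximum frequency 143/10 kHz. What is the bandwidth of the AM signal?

In AM (double-sideband), the bandwidth is twice the message frequency.
BW = 2 * f_m = 2 * 143/10 kHz = 143/5 kHz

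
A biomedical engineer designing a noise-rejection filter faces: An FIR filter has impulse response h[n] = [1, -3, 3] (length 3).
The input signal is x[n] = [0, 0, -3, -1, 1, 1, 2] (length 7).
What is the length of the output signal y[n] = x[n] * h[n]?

For linear convolution, the output length is:
len(y) = len(x) + len(h) - 1 = 7 + 3 - 1 = 9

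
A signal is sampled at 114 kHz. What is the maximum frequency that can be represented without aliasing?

The maximum frequency that can be represented without aliasing
is the Nyquist frequency: f_max = f_s / 2 = 114 kHz / 2 = 57 kHz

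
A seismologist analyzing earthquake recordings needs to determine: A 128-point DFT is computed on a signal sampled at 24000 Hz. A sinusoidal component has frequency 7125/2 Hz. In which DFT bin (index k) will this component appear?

DFT frequency resolution = f_s/N = 24000/128 = 375/2 Hz
Bin index k = f_signal / resolution = 7125/2 / 375/2 = 19
The signal frequency 7125/2 Hz falls in DFT bin k = 19.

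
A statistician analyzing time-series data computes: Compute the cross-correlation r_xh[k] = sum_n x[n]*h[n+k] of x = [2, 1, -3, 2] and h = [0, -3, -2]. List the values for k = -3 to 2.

Both sequences indexed from 0 and zero outside their support.
Lags with overlap: k = -3 to 2.
  r_xh[-3] = x[3]*h[0] = 0
  r_xh[-2] = x[2]*h[0] + x[3]*h[1] = -6
  r_xh[-1] = x[1]*h[0] + x[2]*h[1] + x[3]*h[2] = 5
  r_xh[0] = x[0]*h[0] + x[1]*h[1] + x[2]*h[2] = 3
  r_xh[1] = x[0]*h[1] + x[1]*h[2] = -8
  r_xh[2] = x[0]*h[2] = -4
r_xh = [0, -6, 5, 3, -8, -4] (for k = -3, ..., 2)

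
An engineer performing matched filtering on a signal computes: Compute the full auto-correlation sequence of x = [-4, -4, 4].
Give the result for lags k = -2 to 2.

r_xx[k] = sum_m x[m]*x[m+k], indexed from 0, for k = -2 to 2:
  r_xx[-2] = x[2]*x[0] = -16
  r_xx[-1] = x[1]*x[0] + x[2]*x[1] = 0
  r_xx[0] = x[0]*x[0] + x[1]*x[1] + x[2]*x[2] = 48
  r_xx[1] = x[0]*x[1] + x[1]*x[2] = 0
  r_xx[2] = x[0]*x[2] = -16
r_xx = [-16, 0, 48, 0, -16]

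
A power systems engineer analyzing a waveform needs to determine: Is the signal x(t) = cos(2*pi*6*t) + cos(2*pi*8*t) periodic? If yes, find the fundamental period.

f1 = 6 Hz, f2 = 8 Hz
Period T1 = 1/6, T2 = 1/8
Ratio T1/T2 = 8/6, which is rational.
The signal is periodic with fundamental period T = 1/GCD(6,8) = 1/2 s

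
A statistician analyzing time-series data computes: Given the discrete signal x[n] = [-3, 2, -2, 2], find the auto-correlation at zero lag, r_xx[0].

The auto-correlation at zero lag r_xx[0] equals the signal energy.
r_xx[0] = sum of x[n]^2 = (-3)^2 + 2^2 + (-2)^2 + 2^2
= 9 + 4 + 4 + 4 = 21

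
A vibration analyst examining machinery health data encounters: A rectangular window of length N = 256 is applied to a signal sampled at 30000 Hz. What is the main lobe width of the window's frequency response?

For a rectangular window of length N,
the main lobe width in frequency is 2*f_s/N.
= 2*30000/256 = 1875/8 Hz
This determines the minimum frequency separation for resolving two sinusoids.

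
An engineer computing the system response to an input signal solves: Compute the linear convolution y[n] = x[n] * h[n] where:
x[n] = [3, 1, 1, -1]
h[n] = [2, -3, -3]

y[n] = sum_k x[k]*h[n-k]. Output length = len(x) + len(h) - 1 = 4 + 3 - 1 = 6.
y[0] = 3*2 = 6
y[1] = 1*2 + 3*-3 = -7
y[2] = 1*2 + 1*-3 + 3*-3 = -10
y[3] = -1*2 + 1*-3 + 1*-3 = -8
y[4] = -1*-3 + 1*-3 = 0
y[5] = -1*-3 = 3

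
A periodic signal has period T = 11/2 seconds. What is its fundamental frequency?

The fundamental frequency is the reciprocal of the period.
f = 1/T = 1/(11/2) = 2/11 Hz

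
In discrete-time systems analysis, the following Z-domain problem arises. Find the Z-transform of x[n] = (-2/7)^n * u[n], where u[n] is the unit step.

The Z-transform of a^n * u[n] is z/(z-a) for |z| > |a|.
Here a = -2/7, so X(z) = z/(z - (-2/7)) = 7z/(7z + 2)
ROC: |z| > 2/7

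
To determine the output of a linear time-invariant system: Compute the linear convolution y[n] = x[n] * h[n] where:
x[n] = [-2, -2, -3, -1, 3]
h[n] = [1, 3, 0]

y[n] = sum_k x[k]*h[n-k]. Output length = len(x) + len(h) - 1 = 5 + 3 - 1 = 7.
y[0] = -2*1 = -2
y[1] = -2*1 + -2*3 = -8
y[2] = -3*1 + -2*3 + -2*0 = -9
y[3] = -1*1 + -3*3 + -2*0 = -10
y[4] = 3*1 + -1*3 + -3*0 = 0
y[5] = 3*3 + -1*0 = 9
y[6] = 3*0 = 0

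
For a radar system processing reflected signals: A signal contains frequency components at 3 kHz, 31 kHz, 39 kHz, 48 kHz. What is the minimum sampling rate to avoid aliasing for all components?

The highest frequency component is f_max = 48 kHz.
Nyquist rate = 2 * f_max = 2 * 48 kHz = 96 kHz.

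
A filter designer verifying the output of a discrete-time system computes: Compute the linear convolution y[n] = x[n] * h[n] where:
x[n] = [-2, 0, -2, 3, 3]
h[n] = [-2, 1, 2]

y[n] = sum_k x[k]*h[n-k]. Output length = len(x) + len(h) - 1 = 5 + 3 - 1 = 7.
y[0] = -2*-2 = 4
y[1] = 0*-2 + -2*1 = -2
y[2] = -2*-2 + 0*1 + -2*2 = 0
y[3] = 3*-2 + -2*1 + 0*2 = -8
y[4] = 3*-2 + 3*1 + -2*2 = -7
y[5] = 3*1 + 3*2 = 9
y[6] = 3*2 = 6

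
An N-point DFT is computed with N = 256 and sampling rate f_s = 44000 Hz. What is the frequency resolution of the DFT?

DFT frequency resolution = f_s / N
= 44000 / 256 = 1375/8 Hz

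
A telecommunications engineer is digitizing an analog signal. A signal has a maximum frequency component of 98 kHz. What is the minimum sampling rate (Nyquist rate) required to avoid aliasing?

By the Nyquist-Shannon sampling theorem,
the minimum sampling rate (Nyquist rate) must be at least 2 * f_max.
Nyquist rate = 2 * 98 kHz = 196 kHz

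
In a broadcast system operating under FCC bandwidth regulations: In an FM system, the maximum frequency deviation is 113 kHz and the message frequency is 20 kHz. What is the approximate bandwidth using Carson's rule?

Carson's rule: BW = 2*(delta_f + f_m)
= 2*(113 + 20) kHz = 266 kHz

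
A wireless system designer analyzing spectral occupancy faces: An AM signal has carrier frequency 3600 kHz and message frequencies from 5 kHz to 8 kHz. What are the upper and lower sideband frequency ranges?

Upper sideband (USB) = fc + [fm_low, fm_high] = 3600 + [5, 8] = [3605, 3608] kHz
Lower sideband (LSB) = fc - [fm_high, fm_low] = 3600 - [8, 5] = [3592, 3595] kHz
Total occupied spectrum: 3592 kHz to 3608 kHz (plus carrier at 3600 kHz)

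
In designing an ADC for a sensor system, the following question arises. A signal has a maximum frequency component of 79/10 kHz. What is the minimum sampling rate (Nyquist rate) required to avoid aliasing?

By the Nyquist-Shannon sampling theorem,
the minimum sampling rate (Nyquist rate) must be at least 2 * f_max.
Nyquist rate = 2 * 79/10 kHz = 79/5 kHz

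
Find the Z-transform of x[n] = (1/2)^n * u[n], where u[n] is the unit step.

The Z-transform of a^n * u[n] is z/(z-a) for |z| > |a|.
Here a = 1/2, so X(z) = z/(z - (1/2)) = 2z/(2z - 1)
ROC: |z| > 1/2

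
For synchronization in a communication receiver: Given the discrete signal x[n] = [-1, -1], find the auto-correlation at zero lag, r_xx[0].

The auto-correlation at zero lag r_xx[0] equals the signal energy.
r_xx[0] = sum of x[n]^2 = (-1)^2 + (-1)^2
= 1 + 1 = 2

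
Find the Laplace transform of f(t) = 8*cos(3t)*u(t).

Standard pair: cos(wt)*u(t) <-> s/(s^2+w^2)
With w = 3: L{8*cos(3t)*u(t)} = 8s/(s^2+9)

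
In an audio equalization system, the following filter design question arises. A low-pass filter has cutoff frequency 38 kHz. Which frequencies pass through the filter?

A low-pass filter passes all frequencies below the cutoff frequency 38 kHz and attenuates higher frequencies.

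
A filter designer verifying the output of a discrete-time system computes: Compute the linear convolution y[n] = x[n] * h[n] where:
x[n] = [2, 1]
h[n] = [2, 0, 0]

y[n] = sum_k x[k]*h[n-k]. Output length = len(x) + len(h) - 1 = 2 + 3 - 1 = 4.
y[0] = 2*2 = 4
y[1] = 1*2 + 2*0 = 2
y[2] = 1*0 + 2*0 = 0
y[3] = 1*0 = 0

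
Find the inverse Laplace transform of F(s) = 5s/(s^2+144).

Standard pair: s/(s^2+w^2) <-> cos(wt)*u(t)
With k=5, w=12: f(t) = 5*cos(12t)*u(t)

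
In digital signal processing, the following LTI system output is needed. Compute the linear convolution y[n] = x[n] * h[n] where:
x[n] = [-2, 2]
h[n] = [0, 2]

y[n] = sum_k x[k]*h[n-k]. Output length = len(x) + len(h) - 1 = 2 + 2 - 1 = 3.
y[0] = -2*0 = 0
y[1] = 2*0 + -2*2 = -4
y[2] = 2*2 = 4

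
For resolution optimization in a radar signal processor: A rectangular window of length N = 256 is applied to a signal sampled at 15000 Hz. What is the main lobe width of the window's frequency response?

For a rectangular window of length N,
the main lobe width in frequency is 2*f_s/N.
= 2*15000/256 = 1875/16 Hz
This determines the minimum frequency separation for resolving two sinusoids.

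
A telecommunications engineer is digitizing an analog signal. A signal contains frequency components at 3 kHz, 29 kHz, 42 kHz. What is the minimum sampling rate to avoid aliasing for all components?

The highest frequency component is f_max = 42 kHz.
Nyquist rate = 2 * f_max = 2 * 42 kHz = 84 kHz.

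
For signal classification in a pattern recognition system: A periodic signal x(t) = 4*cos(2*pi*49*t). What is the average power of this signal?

Average power of A*cos(wt) is A^2/2.
P = 4^2 / 2 = 16/2 = 8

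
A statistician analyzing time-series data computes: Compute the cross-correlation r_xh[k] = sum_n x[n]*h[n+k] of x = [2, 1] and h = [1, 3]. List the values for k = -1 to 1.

Both sequences indexed from 0 and zero outside their support.
Lags with overlap: k = -1 to 1.
  r_xh[-1] = x[1]*h[0] = 1
  r_xh[0] = x[0]*h[0] + x[1]*h[1] = 5
  r_xh[1] = x[0]*h[1] = 6
r_xh = [1, 5, 6] (for k = -1, ..., 1)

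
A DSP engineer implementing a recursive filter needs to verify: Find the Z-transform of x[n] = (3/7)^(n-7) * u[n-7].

Time-shifting property: if X(z) = Z{x[n]}, then Z{x[n-d]} = z^(-d) * X(z)
X(z) = z/(z - 3/7) for x[n] = (3/7)^n * u[n]
Z{x[n-7]} = z^(-7) * z/(z - 3/7) = z^(-6)/(z - 3/7)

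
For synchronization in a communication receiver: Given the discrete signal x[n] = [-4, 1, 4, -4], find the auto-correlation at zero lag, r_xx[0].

The auto-correlation at zero lag r_xx[0] equals the signal energy.
r_xx[0] = sum of x[n]^2 = (-4)^2 + 1^2 + 4^2 + (-4)^2
= 16 + 1 + 16 + 16 = 49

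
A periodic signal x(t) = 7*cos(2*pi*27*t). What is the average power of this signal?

Average power of A*cos(wt) is A^2/2.
P = 7^2 / 2 = 49/2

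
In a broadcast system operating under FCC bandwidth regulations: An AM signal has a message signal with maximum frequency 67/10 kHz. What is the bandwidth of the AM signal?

In AM (double-sideband), the bandwidth is twice the message frequency.
BW = 2 * f_m = 2 * 67/10 kHz = 67/5 kHz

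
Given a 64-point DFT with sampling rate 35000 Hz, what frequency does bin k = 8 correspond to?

The frequency of DFT bin k is: f_k = k * f_s / N
f_8 = 8 * 35000 / 64 = 4375 Hz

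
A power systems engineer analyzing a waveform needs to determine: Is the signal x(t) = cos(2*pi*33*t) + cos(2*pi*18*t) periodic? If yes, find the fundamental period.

f1 = 33 Hz, f2 = 18 Hz
Period T1 = 1/33, T2 = 1/18
Ratio T1/T2 = 18/33, which is rational.
The signal is periodic with fundamental period T = 1/GCD(33,18) = 1/3 s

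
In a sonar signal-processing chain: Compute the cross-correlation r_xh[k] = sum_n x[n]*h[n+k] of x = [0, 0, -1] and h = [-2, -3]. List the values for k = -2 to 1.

Both sequences indexed from 0 and zero outside their support.
Lags with overlap: k = -2 to 1.
  r_xh[-2] = x[2]*h[0] = 2
  r_xh[-1] = x[1]*h[0] + x[2]*h[1] = 3
  r_xh[0] = x[0]*h[0] + x[1]*h[1] = 0
  r_xh[1] = x[0]*h[1] = 0
r_xh = [2, 3, 0, 0] (for k = -2, ..., 1)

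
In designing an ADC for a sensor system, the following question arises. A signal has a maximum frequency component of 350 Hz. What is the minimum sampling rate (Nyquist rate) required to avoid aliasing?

By the Nyquist-Shannon sampling theorem,
the minimum sampling rate (Nyquist rate) must be at least 2 * f_max.
Nyquist rate = 2 * 350 Hz = 700 Hz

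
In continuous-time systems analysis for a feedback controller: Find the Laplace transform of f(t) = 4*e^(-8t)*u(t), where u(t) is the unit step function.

Standard Laplace transform pair:
e^(-at)*u(t) <-> 1/(s+a)
With a = 8: L{4*e^(-8t)*u(t)} = 4/(s+8), ROC: Re(s) > -8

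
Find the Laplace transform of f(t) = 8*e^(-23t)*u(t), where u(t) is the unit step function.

Standard Laplace transform pair:
e^(-at)*u(t) <-> 1/(s+a)
With a = 23: L{8*e^(-23t)*u(t)} = 8/(s+23), ROC: Re(s) > -23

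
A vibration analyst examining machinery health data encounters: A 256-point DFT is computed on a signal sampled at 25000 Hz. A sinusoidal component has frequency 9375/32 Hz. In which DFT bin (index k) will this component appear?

DFT frequency resolution = f_s/N = 25000/256 = 3125/32 Hz
Bin index k = f_signal / resolution = 9375/32 / 3125/32 = 3
The signal frequency 9375/32 Hz falls in DFT bin k = 3.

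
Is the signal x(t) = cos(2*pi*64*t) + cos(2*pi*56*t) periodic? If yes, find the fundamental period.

f1 = 64 Hz, f2 = 56 Hz
Period T1 = 1/64, T2 = 1/56
Ratio T1/T2 = 56/64, which is rational.
The signal is periodic with fundamental period T = 1/GCD(64,56) = 1/8 s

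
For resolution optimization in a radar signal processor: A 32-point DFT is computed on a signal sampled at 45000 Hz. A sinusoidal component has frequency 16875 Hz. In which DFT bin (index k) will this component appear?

DFT frequency resolution = f_s/N = 45000/32 = 5625/4 Hz
Bin index k = f_signal / resolution = 16875 / 5625/4 = 12
The signal frequency 16875 Hz falls in DFT bin k = 12.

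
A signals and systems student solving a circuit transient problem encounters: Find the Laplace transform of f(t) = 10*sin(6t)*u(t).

Standard pair: sin(wt)*u(t) <-> w/(s^2+w^2)
With w = 6: L{10*sin(6t)*u(t)} = 60/(s^2+36)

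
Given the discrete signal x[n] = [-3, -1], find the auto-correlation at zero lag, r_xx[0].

The auto-correlation at zero lag r_xx[0] equals the signal energy.
r_xx[0] = sum of x[n]^2 = (-3)^2 + (-1)^2
= 9 + 1 = 10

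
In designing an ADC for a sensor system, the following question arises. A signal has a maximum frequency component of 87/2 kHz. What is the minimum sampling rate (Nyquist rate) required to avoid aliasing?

By the Nyquist-Shannon sampling theorem,
the minimum sampling rate (Nyquist rate) must be at least 2 * f_max.
Nyquist rate = 2 * 87/2 kHz = 87 kHz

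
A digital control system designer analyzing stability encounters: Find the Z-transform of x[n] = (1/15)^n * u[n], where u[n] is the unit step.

The Z-transform of a^n * u[n] is z/(z-a) for |z| > |a|.
Here a = 1/15, so X(z) = z/(z - (1/15)) = 15z/(15z - 1)
ROC: |z| > 1/15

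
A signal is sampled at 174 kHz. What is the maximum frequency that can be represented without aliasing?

The maximum frequency that can be represented without aliasing
is the Nyquist frequency: f_max = f_s / 2 = 174 kHz / 2 = 87 kHz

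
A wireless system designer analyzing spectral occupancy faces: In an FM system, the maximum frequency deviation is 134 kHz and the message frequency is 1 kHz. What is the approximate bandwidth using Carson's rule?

Carson's rule: BW = 2*(delta_f + f_m)
= 2*(134 + 1) kHz = 270 kHz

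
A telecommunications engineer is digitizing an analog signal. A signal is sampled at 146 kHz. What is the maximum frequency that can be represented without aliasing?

The maximum frequency that can be represented without aliasing
is the Nyquist frequency: f_max = f_s / 2 = 146 kHz / 2 = 73 kHz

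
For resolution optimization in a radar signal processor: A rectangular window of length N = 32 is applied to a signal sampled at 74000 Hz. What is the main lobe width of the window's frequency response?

For a rectangular window of length N,
the main lobe width in frequency is 2*f_s/N.
= 2*74000/32 = 4625 Hz
This determines the minimum frequency separation for resolving two sinusoids.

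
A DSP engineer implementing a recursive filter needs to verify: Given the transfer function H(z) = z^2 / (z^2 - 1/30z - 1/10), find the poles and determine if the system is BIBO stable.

Poles are roots of the denominator: z^2 - 1/30z - 1/10 = 0.
Quadratic formula: z = [-(-1/30) +/- sqrt((-1/30)^2 - 4*(-1/10))] / 2
Discriminant = 1/900 + 2/5 = 361/900; sqrt = 19/30.
z = (1/30 +/- 19/30) / 2 => z = 1/3 or z = -3/10.
|p1| = 1/3, |p2| = 3/10.
For BIBO stability, all poles must lie inside the unit circle (|p| < 1).
System is STABLE since both |p| < 1.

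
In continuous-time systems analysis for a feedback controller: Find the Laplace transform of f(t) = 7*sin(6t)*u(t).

Standard pair: sin(wt)*u(t) <-> w/(s^2+w^2)
With w = 6: L{7*sin(6t)*u(t)} = 42/(s^2+36)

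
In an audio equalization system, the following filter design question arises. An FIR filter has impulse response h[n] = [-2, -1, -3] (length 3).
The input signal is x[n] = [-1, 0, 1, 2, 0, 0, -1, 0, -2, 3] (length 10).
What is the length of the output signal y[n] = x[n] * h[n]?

For linear convolution, the output length is:
len(y) = len(x) + len(h) - 1 = 10 + 3 - 1 = 12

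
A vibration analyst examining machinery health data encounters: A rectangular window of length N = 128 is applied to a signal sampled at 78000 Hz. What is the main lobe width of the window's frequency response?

For a rectangular window of length N,
the main lobe width in frequency is 2*f_s/N.
= 2*78000/128 = 4875/4 Hz
This determines the minimum frequency separation for resolving two sinusoids.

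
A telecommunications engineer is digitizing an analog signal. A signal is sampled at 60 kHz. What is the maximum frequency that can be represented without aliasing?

The maximum frequency that can be represented without aliasing
is the Nyquist frequency: f_max = f_s / 2 = 60 kHz / 2 = 30 kHz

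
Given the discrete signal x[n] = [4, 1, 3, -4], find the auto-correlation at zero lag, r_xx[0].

The auto-correlation at zero lag r_xx[0] equals the signal energy.
r_xx[0] = sum of x[n]^2 = 4^2 + 1^2 + 3^2 + (-4)^2
= 16 + 1 + 9 + 16 = 42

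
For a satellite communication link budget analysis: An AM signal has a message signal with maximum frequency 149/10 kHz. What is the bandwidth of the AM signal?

In AM (double-sideband), the bandwidth is twice the message frequency.
BW = 2 * f_m = 2 * 149/10 kHz = 149/5 kHz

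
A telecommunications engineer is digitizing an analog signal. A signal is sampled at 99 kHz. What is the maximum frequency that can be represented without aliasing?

The maximum frequency that can be represented without aliasing
is the Nyquist frequency: f_max = f_s / 2 = 99 kHz / 2 = 99/2 kHz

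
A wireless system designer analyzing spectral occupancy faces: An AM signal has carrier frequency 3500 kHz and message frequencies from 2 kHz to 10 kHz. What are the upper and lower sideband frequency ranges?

Upper sideband (USB) = fc + [fm_low, fm_high] = 3500 + [2, 10] = [3502, 3510] kHz
Lower sideband (LSB) = fc - [fm_high, fm_low] = 3500 - [10, 2] = [3490, 3498] kHz
Total occupied spectrum: 3490 kHz to 3510 kHz (plus carrier at 3500 kHz)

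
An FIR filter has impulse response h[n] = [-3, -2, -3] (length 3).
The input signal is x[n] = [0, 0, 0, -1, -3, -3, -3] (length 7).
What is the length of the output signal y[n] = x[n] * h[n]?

For linear convolution, the output length is:
len(y) = len(x) + len(h) - 1 = 7 + 3 - 1 = 9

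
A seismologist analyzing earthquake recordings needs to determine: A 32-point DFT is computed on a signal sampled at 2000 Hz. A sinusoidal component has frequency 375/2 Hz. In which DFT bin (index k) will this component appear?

DFT frequency resolution = f_s/N = 2000/32 = 125/2 Hz
Bin index k = f_signal / resolution = 375/2 / 125/2 = 3
The signal frequency 375/2 Hz falls in DFT bin k = 3.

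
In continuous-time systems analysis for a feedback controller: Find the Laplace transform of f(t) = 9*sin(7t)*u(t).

Standard pair: sin(wt)*u(t) <-> w/(s^2+w^2)
With w = 7: L{9*sin(7t)*u(t)} = 63/(s^2+49)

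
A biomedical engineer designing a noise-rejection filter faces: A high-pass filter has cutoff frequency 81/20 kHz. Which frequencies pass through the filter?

A high-pass filter passes all frequencies above the cutoff frequency 81/20 kHz and attenuates lower frequencies.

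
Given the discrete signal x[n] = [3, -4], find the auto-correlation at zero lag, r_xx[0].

The auto-correlation at zero lag r_xx[0] equals the signal energy.
r_xx[0] = sum of x[n]^2 = 3^2 + (-4)^2
= 9 + 16 = 25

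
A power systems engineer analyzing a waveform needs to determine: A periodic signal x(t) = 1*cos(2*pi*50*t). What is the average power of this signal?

Average power of A*cos(wt) is A^2/2.
P = 1^2 / 2 = 1/2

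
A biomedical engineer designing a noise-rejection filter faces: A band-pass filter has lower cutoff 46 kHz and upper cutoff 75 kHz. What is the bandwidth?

Bandwidth = f_high - f_low
= 75 kHz - 46 kHz = 29 kHz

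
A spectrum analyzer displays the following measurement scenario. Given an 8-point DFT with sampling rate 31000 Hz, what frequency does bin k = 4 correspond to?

The frequency of DFT bin k is: f_k = k * f_s / N
f_4 = 4 * 31000 / 8 = 15500 Hz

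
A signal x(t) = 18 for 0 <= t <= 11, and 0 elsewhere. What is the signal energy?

Energy = integral of |x(t)|^2 dt over the signal duration
= 18^2 * 11 = 324 * 11 = 3564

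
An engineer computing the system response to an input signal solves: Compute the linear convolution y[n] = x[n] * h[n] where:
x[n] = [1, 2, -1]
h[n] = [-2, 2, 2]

y[n] = sum_k x[k]*h[n-k]. Output length = len(x) + len(h) - 1 = 3 + 3 - 1 = 5.
y[0] = 1*-2 = -2
y[1] = 2*-2 + 1*2 = -2
y[2] = -1*-2 + 2*2 + 1*2 = 8
y[3] = -1*2 + 2*2 = 2
y[4] = -1*2 = -2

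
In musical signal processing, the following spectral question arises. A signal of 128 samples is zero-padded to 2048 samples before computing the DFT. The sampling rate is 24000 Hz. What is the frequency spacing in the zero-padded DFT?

Original DFT: N = 128, resolution = f_s/N = 24000/128 = 375/2 Hz
Zero-padded DFT: N = 2048, resolution = f_s/N = 24000/2048 = 375/32 Hz
Zero-padding interpolates the spectrum (finer frequency grid)
but does NOT improve the true spectral resolution (ability to resolve close frequencies).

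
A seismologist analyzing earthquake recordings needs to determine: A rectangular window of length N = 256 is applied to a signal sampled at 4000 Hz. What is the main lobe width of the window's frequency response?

For a rectangular window of length N,
the main lobe width in frequency is 2*f_s/N.
= 2*4000/256 = 125/4 Hz
This determines the minimum frequency separation for resolving two sinusoids.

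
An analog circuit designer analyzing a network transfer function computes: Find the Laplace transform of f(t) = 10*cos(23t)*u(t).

Standard pair: cos(wt)*u(t) <-> s/(s^2+w^2)
With w = 23: L{10*cos(23t)*u(t)} = 10s/(s^2+529)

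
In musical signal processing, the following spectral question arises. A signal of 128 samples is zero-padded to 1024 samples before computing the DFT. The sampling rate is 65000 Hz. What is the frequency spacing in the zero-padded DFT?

Original DFT: N = 128, resolution = f_s/N = 65000/128 = 8125/16 Hz
Zero-padded DFT: N = 1024, resolution = f_s/N = 65000/1024 = 8125/128 Hz
Zero-padding interpolates the spectrum (finer frequency grid)
but does NOT improve the true spectral resolution (ability to resolve close frequencies).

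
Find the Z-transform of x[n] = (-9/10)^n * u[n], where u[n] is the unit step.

The Z-transform of a^n * u[n] is z/(z-a) for |z| > |a|.
Here a = -9/10, so X(z) = z/(z - (-9/10)) = 10z/(10z + 9)
ROC: |z| > 9/10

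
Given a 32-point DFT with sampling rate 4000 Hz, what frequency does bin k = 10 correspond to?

The frequency of DFT bin k is: f_k = k * f_s / N
f_10 = 10 * 4000 / 32 = 1250 Hz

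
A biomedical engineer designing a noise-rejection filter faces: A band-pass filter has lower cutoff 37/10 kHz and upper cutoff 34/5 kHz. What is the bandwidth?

Bandwidth = f_high - f_low
= 34/5 kHz - 37/10 kHz = 31/10 kHz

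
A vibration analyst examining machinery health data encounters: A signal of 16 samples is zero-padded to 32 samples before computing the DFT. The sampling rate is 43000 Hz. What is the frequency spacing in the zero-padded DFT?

Original DFT: N = 16, resolution = f_s/N = 43000/16 = 5375/2 Hz
Zero-padded DFT: N = 32, resolution = f_s/N = 43000/32 = 5375/4 Hz
Zero-padding interpolates the spectrum (finer frequency grid)
but does NOT improve the true spectral resolution (ability to resolve close frequencies).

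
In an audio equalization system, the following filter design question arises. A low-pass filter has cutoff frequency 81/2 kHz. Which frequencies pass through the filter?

A low-pass filter passes all frequencies below the cutoff frequency 81/2 kHz and attenuates higher frequencies.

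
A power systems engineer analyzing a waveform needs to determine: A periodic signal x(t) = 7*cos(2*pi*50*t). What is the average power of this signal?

Average power of A*cos(wt) is A^2/2.
P = 7^2 / 2 = 49/2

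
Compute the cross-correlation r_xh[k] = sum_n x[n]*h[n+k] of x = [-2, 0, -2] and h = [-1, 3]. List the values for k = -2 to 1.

Both sequences indexed from 0 and zero outside their support.
Lags with overlap: k = -2 to 1.
  r_xh[-2] = x[2]*h[0] = 2
  r_xh[-1] = x[1]*h[0] + x[2]*h[1] = -6
  r_xh[0] = x[0]*h[0] + x[1]*h[1] = 2
  r_xh[1] = x[0]*h[1] = -6
r_xh = [2, -6, 2, -6] (for k = -2, ..., 1)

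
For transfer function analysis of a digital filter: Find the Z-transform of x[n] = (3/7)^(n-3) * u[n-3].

Time-shifting property: if X(z) = Z{x[n]}, then Z{x[n-d]} = z^(-d) * X(z)
X(z) = z/(z - 3/7) for x[n] = (3/7)^n * u[n]
Z{x[n-3]} = z^(-3) * z/(z - 3/7) = z^(-2)/(z - 3/7)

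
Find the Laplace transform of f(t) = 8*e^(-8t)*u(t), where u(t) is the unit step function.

Standard Laplace transform pair:
e^(-at)*u(t) <-> 1/(s+a)
With a = 8: L{8*e^(-8t)*u(t)} = 8/(s+8), ROC: Re(s) > -8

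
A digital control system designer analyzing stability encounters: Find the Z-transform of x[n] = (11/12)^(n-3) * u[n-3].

Time-shifting property: if X(z) = Z{x[n]}, then Z{x[n-d]} = z^(-d) * X(z)
X(z) = z/(z - 11/12) for x[n] = (11/12)^n * u[n]
Z{x[n-3]} = z^(-3) * z/(z - 11/12) = z^(-2)/(z - 11/12)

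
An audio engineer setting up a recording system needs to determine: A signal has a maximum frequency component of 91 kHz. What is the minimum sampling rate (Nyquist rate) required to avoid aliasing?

By the Nyquist-Shannon sampling theorem,
the minimum sampling rate (Nyquist rate) must be at least 2 * f_max.
Nyquist rate = 2 * 91 kHz = 182 kHz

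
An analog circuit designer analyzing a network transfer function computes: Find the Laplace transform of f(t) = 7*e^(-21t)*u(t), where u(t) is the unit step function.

Standard Laplace transform pair:
e^(-at)*u(t) <-> 1/(s+a)
With a = 21: L{7*e^(-21t)*u(t)} = 7/(s+21), ROC: Re(s) > -21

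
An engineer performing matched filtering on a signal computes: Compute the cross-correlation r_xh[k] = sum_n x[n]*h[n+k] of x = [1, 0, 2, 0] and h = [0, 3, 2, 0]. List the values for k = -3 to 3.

Both sequences indexed from 0 and zero outside their support.
Lags with overlap: k = -3 to 3.
  r_xh[-3] = x[3]*h[0] = 0
  r_xh[-2] = x[2]*h[0] + x[3]*h[1] = 0
  r_xh[-1] = x[1]*h[0] + x[2]*h[1] + x[3]*h[2] = 6
  r_xh[0] = x[0]*h[0] + x[1]*h[1] + x[2]*h[2] + x[3]*h[3] = 4
  r_xh[1] = x[0]*h[1] + x[1]*h[2] + x[2]*h[3] = 3
  r_xh[2] = x[0]*h[2] + x[1]*h[3] = 2
  r_xh[3] = x[0]*h[3] = 0
r_xh = [0, 0, 6, 4, 3, 2, 0] (for k = -3, ..., 3)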